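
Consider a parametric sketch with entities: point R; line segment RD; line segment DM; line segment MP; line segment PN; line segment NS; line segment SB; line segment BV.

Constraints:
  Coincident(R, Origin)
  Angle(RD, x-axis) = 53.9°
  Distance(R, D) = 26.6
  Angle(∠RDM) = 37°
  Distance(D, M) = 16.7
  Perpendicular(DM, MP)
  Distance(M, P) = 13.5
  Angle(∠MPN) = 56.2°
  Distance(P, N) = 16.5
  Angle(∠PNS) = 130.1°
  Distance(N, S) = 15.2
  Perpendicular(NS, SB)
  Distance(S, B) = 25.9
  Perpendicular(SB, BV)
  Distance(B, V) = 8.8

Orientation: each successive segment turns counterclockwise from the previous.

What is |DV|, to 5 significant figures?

28.452

R is at the origin; RD runs at 53.9° with length 26.6, so D = (15.673, 21.493). ∠RDM = 37.0° gives DM at -163.10° from the x-axis; with |DM| = 16.7, M = (-0.30616, 16.638). DM is perpendicular to MP, so MP runs at -73.100°; with |MP| = 13.5, P = (3.6183, 3.7208). ∠MPN = 56.2° gives PN at 50.700° from the x-axis; with |PN| = 16.5, N = (14.069, 16.489). ∠PNS = 130.1° gives NS at 100.60° from the x-axis; with |NS| = 15.2, S = (11.273, 31.430). NS is perpendicular to SB, so SB runs at -169.40°; with |SB| = 25.9, B = (-14.185, 26.665). The perpendicularity gives BV at right angles to SB, so BV runs at -79.400°; with |BV| = 8.8, V = (-12.566, 18.016). Then |DV| = |V − D| = 28.452.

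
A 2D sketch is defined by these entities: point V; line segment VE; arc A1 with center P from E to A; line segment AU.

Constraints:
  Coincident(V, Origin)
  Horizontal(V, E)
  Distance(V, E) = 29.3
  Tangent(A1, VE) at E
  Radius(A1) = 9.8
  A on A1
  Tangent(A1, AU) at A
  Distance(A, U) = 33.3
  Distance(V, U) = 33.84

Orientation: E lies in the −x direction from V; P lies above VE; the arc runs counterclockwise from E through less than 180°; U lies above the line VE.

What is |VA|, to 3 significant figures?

21.4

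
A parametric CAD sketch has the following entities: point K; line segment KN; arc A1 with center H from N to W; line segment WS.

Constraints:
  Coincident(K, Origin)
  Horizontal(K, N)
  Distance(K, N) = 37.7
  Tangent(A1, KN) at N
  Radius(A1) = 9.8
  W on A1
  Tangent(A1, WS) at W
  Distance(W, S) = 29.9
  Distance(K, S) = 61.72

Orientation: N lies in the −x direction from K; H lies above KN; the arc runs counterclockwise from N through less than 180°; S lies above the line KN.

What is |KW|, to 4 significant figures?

33.54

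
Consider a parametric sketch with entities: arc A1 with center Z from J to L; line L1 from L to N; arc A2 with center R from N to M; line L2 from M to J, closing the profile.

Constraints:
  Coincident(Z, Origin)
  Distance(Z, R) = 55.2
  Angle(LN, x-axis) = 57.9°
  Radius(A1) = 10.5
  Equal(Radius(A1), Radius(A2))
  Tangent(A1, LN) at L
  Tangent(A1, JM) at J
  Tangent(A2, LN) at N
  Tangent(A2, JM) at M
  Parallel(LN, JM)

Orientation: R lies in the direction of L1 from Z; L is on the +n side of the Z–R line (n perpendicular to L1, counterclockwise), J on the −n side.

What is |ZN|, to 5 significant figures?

56.190

Tangency of A1 to both parallel lines with radius 10.5 puts L and J at Z ± 10.5·n: L = (-8.8948, 5.5797), J = (8.8948, -5.5797). Equal radii place N and M the same way about R: N = R + 10.5·n = (20.438, 52.341), M = R − 10.5·n = (38.228, 41.181). Then |ZN| = |N − Z| = 56.190.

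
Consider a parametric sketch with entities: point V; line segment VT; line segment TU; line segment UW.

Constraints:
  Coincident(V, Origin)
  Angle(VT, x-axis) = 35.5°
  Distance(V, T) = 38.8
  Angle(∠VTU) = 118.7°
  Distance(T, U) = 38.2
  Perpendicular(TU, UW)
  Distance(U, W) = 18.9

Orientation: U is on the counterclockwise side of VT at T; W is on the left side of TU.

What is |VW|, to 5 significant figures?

58.813

∠VTU = 118.7°, so TU runs at 35.5° + (180° − 118.7°) = 96.800° from the x-axis; with |TU| = 38.2, U = T + 38.2·(cos 96.800°, sin 96.800°) = (27.065, 60.463). TU is perpendicular to UW; with |UW| = 18.9 on the left of TU, W = U + 18.9·(-0.99297, -0.11840) = (8.2976, 58.225). Then |VW| = |W − V| = 58.813.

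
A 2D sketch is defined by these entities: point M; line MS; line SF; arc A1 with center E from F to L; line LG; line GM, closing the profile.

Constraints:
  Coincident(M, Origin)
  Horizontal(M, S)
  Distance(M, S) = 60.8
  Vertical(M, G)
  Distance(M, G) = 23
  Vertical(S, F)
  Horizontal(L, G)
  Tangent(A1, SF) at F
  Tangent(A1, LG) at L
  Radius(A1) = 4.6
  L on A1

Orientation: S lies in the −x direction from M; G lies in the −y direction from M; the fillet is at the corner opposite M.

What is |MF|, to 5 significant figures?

63.523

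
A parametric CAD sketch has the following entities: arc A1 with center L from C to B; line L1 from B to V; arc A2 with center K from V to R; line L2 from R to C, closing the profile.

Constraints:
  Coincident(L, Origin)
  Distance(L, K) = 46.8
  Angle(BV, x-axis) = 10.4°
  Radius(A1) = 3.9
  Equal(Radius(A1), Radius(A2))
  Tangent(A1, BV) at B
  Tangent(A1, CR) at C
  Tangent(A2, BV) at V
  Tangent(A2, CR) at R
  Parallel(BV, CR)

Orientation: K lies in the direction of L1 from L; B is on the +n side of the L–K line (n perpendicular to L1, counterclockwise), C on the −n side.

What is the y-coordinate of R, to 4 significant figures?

4.612

The slot axis is L1's direction at 10.4°, so u = (cos 10.4°, sin 10.4°) = (0.9836, 0.1805) and n = (−sin 10.4°, cos 10.4°) = (-0.1805, 0.9836). L is at the origin and K lies 46.8 along u from L, so K = 46.8·u = (46.03, 8.448). Tangency of A1 to both parallel lines with radius 3.9 puts B and C at L ± 3.9·n: B = (-0.7040, 3.836), C = (0.7040, -3.836). Equal radii place V and R the same way about K: V = K + 3.9·n = (45.33, 12.28), R = K − 3.9·n = (46.74, 4.612). So R.y = 4.612.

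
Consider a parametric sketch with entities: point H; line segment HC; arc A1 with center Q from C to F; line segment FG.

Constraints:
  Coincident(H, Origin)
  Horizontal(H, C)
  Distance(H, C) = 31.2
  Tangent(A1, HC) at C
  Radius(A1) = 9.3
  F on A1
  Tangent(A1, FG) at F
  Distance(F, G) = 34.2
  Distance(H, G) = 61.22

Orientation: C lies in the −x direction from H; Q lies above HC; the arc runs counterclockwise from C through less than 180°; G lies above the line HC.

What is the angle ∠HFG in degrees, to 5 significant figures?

159.03°

H is at the origin; HC is horizontal with |HC| = 31.2 and C on the −x side, so C = (-31.200, 0.0000). Tangency of A1 to HC means the radius QC is perpendicular to HC, so Q = C + (0, 9.3) = (-31.200, 9.3000). Since QF ⟂ FG (tangency), |QG| = √(9.3² + 34.2²) = 35.442 regardless of where F sits on A1. So G lies on both circle(H, 61.22) and circle(Q, 35.442); the above-HC intersection is G = (-44.334, 42.219). F is the foot of the tangent from G: F = (-23.769, 14.892).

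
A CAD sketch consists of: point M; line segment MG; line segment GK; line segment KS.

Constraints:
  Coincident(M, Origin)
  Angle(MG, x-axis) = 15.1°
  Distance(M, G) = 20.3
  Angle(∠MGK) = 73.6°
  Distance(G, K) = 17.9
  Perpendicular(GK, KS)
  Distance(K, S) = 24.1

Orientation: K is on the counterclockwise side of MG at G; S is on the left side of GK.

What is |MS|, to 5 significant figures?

13.018

∠MGK = 73.6°, so GK runs at 15.1° + (180° − 73.6°) = 121.50° from the x-axis; with |GK| = 17.9, K = G + 17.9·(cos 121.50°, sin 121.50°) = (10.246, 20.551). GK ⟂ KS; with |KS| = 24.1 on the left of GK, S = K + 24.1·(-0.85264, -0.52250) = (-10.302, 7.9583). Then |MS| = |S − M| = 13.018.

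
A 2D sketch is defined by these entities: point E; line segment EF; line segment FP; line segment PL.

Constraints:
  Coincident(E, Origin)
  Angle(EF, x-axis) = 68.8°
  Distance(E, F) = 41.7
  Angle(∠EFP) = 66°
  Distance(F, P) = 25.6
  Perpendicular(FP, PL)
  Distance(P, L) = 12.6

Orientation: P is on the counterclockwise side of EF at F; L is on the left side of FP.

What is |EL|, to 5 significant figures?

26.919

∠EFP = 66.0°, so FP runs at 68.8° + (180° − 66.0°) = 182.80° from the x-axis; with |FP| = 25.6, P = F + 25.6·(cos 182.80°, sin 182.80°) = (-10.490, 37.627). FP is perpendicular to PL; with |PL| = 12.6 on the left of FP, L = P + 12.6·(0.048850, -0.99881) = (-9.8742, 25.042). Then |EL| = |L − E| = 26.919.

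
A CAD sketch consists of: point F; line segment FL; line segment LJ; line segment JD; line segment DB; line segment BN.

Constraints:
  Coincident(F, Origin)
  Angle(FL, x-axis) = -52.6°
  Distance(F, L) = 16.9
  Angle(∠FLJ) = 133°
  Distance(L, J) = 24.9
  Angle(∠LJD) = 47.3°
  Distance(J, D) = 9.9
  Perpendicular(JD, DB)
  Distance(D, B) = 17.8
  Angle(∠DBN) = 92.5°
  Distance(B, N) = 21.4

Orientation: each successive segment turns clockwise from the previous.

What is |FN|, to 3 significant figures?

45.3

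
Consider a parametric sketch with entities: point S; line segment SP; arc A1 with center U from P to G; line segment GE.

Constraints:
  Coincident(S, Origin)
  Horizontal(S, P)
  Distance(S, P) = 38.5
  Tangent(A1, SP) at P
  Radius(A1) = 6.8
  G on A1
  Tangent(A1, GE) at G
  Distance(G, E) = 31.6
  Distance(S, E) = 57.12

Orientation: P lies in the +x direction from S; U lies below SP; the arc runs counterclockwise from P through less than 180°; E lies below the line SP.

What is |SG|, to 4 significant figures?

33.24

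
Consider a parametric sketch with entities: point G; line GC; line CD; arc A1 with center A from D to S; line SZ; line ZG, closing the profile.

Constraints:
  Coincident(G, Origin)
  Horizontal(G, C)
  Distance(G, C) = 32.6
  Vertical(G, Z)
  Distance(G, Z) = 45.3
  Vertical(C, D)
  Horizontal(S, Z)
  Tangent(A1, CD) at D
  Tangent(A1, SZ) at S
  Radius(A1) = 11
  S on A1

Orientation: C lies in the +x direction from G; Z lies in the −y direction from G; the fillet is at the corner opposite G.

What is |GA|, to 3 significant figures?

40.5

GZ is vertical with |GZ| = 45.3 and Z on the −y side, so Z = (0.00, -45.3). The virtual corner opposite G is at (32.6, -45.3). A1 meets CD tangentially, so AD is at right angles to CD and the tangent condition forces AS to be normal to SZ, with radius 11.0, so the center A sits 11.0 in from both sides at A = (21.6, -34.3). Then |GA| = |A − G| = 40.5.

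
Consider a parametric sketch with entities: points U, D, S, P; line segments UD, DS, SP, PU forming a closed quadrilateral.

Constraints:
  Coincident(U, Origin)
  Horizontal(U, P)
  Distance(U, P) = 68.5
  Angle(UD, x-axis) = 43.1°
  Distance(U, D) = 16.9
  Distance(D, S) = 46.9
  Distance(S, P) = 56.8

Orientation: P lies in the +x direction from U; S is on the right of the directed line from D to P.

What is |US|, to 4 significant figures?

41.18

Checks: |DS| = 46.90 ✓; |SP| = 56.80 ✓.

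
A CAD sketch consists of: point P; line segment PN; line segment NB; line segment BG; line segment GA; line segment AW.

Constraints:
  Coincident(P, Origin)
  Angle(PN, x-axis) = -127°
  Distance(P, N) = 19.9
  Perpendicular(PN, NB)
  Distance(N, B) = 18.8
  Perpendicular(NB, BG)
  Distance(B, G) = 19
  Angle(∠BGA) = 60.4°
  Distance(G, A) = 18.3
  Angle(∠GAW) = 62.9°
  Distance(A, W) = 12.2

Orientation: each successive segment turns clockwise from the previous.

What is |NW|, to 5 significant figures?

13.486

∠BGA = 60.4° gives GA at -66.600° from the x-axis; with |GA| = 18.3, A = (-8.2882, -6.1996). ∠GAW = 62.9° gives AW at 176.30° from the x-axis; with |AW| = 12.2, W = (-20.463, -5.4123). Then |NW| = |W − N| = 13.486.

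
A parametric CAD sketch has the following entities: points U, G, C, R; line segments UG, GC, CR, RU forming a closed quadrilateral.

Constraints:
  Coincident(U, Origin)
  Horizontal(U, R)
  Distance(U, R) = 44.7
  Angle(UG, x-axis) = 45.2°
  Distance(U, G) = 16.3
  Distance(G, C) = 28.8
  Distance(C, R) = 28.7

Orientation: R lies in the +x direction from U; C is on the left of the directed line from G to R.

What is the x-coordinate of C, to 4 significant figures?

35.65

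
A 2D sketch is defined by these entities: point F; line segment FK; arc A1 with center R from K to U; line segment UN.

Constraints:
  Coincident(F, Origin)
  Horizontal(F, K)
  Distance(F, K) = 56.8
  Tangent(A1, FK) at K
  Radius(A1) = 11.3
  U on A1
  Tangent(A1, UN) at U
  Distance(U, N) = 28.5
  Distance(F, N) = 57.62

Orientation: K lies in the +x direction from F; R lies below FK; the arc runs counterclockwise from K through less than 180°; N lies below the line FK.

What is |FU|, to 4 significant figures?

46.68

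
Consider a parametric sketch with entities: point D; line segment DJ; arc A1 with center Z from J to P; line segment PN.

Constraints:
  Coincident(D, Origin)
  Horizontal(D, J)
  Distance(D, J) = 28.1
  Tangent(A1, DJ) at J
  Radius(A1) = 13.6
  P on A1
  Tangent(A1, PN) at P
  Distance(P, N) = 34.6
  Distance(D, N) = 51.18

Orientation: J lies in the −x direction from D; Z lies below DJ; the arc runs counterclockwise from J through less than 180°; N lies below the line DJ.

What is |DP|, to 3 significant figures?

44.5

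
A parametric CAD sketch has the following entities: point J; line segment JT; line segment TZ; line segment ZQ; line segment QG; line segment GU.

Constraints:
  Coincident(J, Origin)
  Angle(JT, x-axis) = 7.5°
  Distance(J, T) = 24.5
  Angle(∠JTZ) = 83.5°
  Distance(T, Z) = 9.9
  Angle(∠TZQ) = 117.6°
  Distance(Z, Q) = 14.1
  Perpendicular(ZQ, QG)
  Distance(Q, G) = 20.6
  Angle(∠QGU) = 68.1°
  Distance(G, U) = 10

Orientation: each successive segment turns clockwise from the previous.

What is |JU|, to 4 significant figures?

13.47

ZQ ⟂ QG, so QG runs at 118.6°; with |QG| = 20.6, G = (2.223, 4.636). ∠QGU = 68.1° gives GU at 6.700° from the x-axis; with |GU| = 10.0, U = (12.15, 5.803). Then |JU| = |U − J| = 13.47.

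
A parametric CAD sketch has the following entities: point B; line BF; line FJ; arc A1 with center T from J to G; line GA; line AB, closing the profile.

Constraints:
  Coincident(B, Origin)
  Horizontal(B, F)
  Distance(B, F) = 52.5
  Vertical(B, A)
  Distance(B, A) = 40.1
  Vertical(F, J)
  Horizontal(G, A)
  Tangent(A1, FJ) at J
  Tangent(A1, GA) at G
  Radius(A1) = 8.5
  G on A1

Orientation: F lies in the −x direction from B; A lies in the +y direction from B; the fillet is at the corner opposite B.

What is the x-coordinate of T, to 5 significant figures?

-44.000

B is at the origin; B and F share the same y with |BF| = 52.5 and F on the −x side, so F = (-52.500, 0.0000). B and A share the same x with |BA| = 40.1 and A on the +y side, so A = (0.0000, 40.100). The virtual corner opposite B is at (-52.500, 40.100). The tangent condition forces TJ to be normal to FJ and the tangent condition forces TG to be normal to GA, with radius 8.5, so the center T sits 8.5 in from both sides at T = (-44.000, 31.600). So T.x = -44.000.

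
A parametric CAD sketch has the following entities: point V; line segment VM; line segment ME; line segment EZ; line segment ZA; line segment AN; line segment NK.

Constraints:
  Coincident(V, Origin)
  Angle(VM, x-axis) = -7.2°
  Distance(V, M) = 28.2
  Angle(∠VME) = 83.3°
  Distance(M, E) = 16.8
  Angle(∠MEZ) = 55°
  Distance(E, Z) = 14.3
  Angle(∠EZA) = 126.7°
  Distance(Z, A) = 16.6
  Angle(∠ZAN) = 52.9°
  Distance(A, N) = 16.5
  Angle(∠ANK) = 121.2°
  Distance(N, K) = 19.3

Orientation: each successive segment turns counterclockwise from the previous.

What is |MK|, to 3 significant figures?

20.8

V is at the origin; VM runs at -7.2° with length 28.2, so M = (28.0, -3.53). ∠VME = 83.3° gives ME at 89.5° from the x-axis; with |ME| = 16.8, E = (28.1, 13.3). ∠MEZ = 55.0° gives EZ at -146° from the x-axis; with |EZ| = 14.3, Z = (16.3, 5.17). ∠EZA = 126.7° gives ZA at -92.2° from the x-axis; with |ZA| = 16.6, A = (15.7, -11.4). ∠ZAN = 52.9° gives AN at 34.9° from the x-axis; with |AN| = 16.5, N = (29.2, -1.98). ∠ANK = 121.2° gives NK at 93.7° from the x-axis; with |NK| = 19.3, K = (28.0, 17.3). Then |MK| = |K − M| = 20.8.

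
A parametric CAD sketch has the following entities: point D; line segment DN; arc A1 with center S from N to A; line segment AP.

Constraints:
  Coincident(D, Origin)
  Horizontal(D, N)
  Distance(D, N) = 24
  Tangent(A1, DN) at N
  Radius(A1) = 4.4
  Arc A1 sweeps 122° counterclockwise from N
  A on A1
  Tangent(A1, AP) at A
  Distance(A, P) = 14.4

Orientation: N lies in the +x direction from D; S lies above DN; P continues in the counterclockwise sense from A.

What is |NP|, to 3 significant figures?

19.3

D is at the origin; D and N share the same y with |DN| = 24.0 and N on the +x side, so N = (24.0, 0.00). The tangent condition forces SN to be normal to DN, so S = N + (0, 4.4) = (24.0, 4.40). On A1, N sits at bearing -90° from S; a 122° counterclockwise sweep puts A at bearing 32°, so A = S + 4.4·(cos 32°, sin 32°) = (27.7, 6.73). Since A1 is tangent to AP there, SA ⟂ AP, so AP runs along (−sin 32°, cos 32°); with |AP| = 14.4, P = (20.1, 18.9). Then |NP| = |P − N| = 19.3.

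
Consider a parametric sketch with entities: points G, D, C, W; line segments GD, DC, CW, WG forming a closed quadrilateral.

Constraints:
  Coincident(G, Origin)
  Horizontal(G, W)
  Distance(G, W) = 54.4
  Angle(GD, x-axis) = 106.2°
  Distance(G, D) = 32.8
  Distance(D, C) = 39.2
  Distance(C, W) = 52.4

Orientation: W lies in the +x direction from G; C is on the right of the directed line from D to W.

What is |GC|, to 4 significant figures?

6.422

G is at the origin; G and W share the same y with |GW| = 54.4 and W in +x, so W = (54.4, 0). GD runs at 106.2° with |GD| = 32.8, so D = (-9.151, 31.50). C is determined by |DC| = 39.2 and |CW| = 52.4 together: it lies at the intersection of circle(D, 39.2) and circle(W, 52.4). With |DW| = 70.93, the foot of the radical line on DW is 26.94 from D and the perpendicular offset is √(39.2² − 26.94²) = 28.48. Taking the right-of-DW solution: C = (2.342, -5.980).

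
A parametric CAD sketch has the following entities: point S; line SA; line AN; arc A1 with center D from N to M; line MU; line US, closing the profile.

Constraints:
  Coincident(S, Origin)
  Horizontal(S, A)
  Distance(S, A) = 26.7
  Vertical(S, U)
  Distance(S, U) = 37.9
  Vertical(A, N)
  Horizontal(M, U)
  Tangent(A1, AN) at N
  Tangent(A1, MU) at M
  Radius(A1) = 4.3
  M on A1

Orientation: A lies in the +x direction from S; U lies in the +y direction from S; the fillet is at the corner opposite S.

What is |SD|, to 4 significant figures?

40.38

S is at the origin; SA is horizontal with |SA| = 26.7 and A on the +x side, so A = (26.70, 0.000). SU is vertical with |SU| = 37.9 and U on the +y side, so U = (0.000, 37.90). The virtual corner opposite S is at (26.70, 37.90). A1 meets AN tangentially, so DN is at right angles to AN and A1 meets MU tangentially, so DM is at right angles to MU, with radius 4.3, so the center D sits 4.3 in from both sides at D = (22.40, 33.60). Then |SD| = |D − S| = 40.38.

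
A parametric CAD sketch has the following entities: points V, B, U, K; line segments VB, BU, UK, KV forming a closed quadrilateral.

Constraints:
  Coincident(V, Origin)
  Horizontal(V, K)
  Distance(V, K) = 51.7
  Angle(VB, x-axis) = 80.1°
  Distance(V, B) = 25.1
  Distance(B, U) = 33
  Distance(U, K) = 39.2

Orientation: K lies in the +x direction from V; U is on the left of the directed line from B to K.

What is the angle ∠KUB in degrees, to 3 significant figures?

95.1°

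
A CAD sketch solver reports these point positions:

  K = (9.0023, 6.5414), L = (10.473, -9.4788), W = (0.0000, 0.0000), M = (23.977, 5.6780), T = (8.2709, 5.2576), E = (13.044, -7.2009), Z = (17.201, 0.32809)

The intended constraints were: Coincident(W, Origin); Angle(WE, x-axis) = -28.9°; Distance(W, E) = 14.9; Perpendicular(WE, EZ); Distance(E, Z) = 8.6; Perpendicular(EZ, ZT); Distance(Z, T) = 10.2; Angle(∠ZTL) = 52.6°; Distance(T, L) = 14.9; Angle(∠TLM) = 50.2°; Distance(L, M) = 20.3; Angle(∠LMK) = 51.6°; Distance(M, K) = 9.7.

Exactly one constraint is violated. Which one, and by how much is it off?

Distance(M, K) = 9.7 — off by 5.30.

W = (0.00, 0.00) ✓; WE at -28.90° ✓; |WE| = 14.90 ✓; ∠(WE, EZ) = 90.00° ✓; |EZ| = 8.600 ✓; ∠(EZ, ZT) = 90.01° ✓; |ZT| = 10.20 ✓; ∠ZTL = 52.60° ✓; |TL| = 14.90 ✓; ∠TLM = 50.20° ✓; |LM| = 20.30 ✓; ∠LMK = 51.60° ✓; |MK| = 15.00 ✗.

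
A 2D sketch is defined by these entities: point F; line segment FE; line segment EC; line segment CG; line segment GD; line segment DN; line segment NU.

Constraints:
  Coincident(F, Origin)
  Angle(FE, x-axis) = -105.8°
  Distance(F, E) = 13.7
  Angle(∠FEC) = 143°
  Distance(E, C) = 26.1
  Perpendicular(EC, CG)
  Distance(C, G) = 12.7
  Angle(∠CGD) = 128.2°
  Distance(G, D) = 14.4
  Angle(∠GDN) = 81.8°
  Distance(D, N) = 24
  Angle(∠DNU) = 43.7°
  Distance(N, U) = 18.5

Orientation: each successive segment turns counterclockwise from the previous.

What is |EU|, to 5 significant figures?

21.402

F is at the origin; FE runs at -105.8° with length 13.7, so E = (-3.7302, -13.182). ∠FEC = 143.0° gives EC at -68.800° from the x-axis; with |EC| = 26.1, C = (5.7082, -37.516). EC is perpendicular to CG, so CG runs at 21.200°; with |CG| = 12.7, G = (17.549, -32.923). ∠CGD = 128.2° gives GD at 73.000° from the x-axis; with |GD| = 14.4, D = (21.759, -19.153). ∠GDN = 81.8° gives DN at 171.20° from the x-axis; with |DN| = 24.0, N = (-1.9587, -15.481). ∠DNU = 43.7° gives NU at -52.500° from the x-axis; with |NU| = 18.5, U = (9.3034, -30.158). Then |EU| = |U − E| = 21.402.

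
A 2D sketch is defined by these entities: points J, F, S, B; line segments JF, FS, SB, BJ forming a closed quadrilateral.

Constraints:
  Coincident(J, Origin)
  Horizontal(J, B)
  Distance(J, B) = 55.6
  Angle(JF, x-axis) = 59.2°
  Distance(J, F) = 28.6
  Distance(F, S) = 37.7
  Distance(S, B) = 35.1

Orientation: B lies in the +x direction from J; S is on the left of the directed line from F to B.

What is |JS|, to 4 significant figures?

61.68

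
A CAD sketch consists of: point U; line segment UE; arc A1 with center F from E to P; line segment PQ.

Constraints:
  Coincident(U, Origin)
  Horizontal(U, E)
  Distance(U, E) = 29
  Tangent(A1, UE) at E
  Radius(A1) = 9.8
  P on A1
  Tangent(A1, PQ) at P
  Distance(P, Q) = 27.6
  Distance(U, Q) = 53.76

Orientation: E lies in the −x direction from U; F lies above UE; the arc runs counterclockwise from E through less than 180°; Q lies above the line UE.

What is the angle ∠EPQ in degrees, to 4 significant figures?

115.7°

Checks: |FP| = 9.800 ✓; ∠(FP, PQ) = 90.00° ✓; |PQ| = 27.60 ✓; |UQ| = 53.76 ✓.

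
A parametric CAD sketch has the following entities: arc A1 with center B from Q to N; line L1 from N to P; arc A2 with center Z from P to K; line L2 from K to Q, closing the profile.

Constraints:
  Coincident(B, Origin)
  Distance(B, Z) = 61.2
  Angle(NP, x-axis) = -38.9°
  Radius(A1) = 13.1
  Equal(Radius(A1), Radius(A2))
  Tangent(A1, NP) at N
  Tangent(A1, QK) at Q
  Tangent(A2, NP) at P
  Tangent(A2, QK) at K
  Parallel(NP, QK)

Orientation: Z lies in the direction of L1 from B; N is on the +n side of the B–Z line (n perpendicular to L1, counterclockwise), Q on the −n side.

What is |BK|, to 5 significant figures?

62.586

The slot axis is L1's direction at -38.9°, so u = (cos -38.9°, sin -38.9°) = (0.77824, -0.62796) and n = (−sin -38.9°, cos -38.9°) = (0.62796, 0.77824). B is at the origin and Z lies 61.2 along u from B, so Z = 61.2·u = (47.628, -38.431). Tangency of A1 to both parallel lines with radius 13.1 puts N and Q at B ± 13.1·n: N = (8.2263, 10.195), Q = (-8.2263, -10.195). Equal radii place P and K the same way about Z: P = Z + 13.1·n = (55.855, -28.236), K = Z − 13.1·n = (39.402, -48.626). Then |BK| = |K − B| = 62.586.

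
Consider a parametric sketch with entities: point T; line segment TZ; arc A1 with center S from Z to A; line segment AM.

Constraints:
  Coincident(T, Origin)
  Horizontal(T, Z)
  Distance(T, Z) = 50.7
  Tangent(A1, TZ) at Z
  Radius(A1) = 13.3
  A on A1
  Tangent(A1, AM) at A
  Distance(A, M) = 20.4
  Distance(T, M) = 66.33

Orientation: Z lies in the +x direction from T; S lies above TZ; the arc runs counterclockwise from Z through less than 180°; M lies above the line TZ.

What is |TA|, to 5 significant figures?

65.596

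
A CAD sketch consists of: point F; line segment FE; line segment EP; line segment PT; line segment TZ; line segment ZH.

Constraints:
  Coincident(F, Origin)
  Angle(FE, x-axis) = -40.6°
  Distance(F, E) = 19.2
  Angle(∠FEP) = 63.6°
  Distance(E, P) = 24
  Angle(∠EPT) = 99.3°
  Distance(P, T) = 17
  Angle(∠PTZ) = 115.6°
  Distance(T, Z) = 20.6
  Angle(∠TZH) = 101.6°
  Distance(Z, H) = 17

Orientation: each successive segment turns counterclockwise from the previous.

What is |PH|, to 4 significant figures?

31.39

F is at the origin; FE runs at -40.6° with length 19.2, so E = (14.58, -12.49). ∠FEP = 63.6° gives EP at 75.80° from the x-axis; with |EP| = 24.0, P = (20.47, 10.77). ∠EPT = 99.3° gives PT at 156.5° from the x-axis; with |PT| = 17.0, T = (4.875, 17.55). ∠PTZ = 115.6° gives TZ at -139.1° from the x-axis; with |TZ| = 20.6, Z = (-10.70, 4.063). ∠TZH = 101.6° gives ZH at -60.70° from the x-axis; with |ZH| = 17.0, H = (-2.376, -10.76). Then |PH| = |H − P| = 31.39.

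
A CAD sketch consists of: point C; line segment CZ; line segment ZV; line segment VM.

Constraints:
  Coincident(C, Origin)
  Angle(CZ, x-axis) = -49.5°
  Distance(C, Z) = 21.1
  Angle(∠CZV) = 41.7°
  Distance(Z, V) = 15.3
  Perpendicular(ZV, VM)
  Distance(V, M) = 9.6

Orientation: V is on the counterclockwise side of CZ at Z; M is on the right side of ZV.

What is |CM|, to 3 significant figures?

23.6

∠CZV = 41.7°, so ZV runs at -49.5° + (180° − 41.7°) = 88.8° from the x-axis; with |ZV| = 15.3, V = Z + 15.3·(cos 88.8°, sin 88.8°) = (14.0, -0.748). ZV is perpendicular to VM; with |VM| = 9.6 on the right of ZV, M = V + 9.6·(1.00, -0.0209) = (23.6, -0.949). Then |CM| = |M − C| = 23.6.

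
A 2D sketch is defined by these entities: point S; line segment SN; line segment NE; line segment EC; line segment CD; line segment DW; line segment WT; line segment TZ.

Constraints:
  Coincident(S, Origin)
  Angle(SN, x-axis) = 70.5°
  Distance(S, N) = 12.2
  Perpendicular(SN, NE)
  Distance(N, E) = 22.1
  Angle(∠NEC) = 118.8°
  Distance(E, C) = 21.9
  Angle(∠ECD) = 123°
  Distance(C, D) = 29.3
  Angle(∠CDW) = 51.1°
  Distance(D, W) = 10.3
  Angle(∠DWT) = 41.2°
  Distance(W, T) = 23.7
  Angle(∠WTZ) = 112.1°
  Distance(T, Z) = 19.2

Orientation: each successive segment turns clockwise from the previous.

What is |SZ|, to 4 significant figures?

63.29

S is at the origin; SN runs at 70.5° with length 12.2, so N = (4.072, 11.50). SN ⟂ NE, so NE runs at -19.50°; with |NE| = 22.1, E = (24.90, 4.123). ∠NEC = 118.8° gives EC at -80.70° from the x-axis; with |EC| = 21.9, C = (28.44, -17.49). ∠ECD = 123.0° gives CD at -137.7° from the x-axis; with |CD| = 29.3, D = (6.773, -37.21). ∠CDW = 51.1° gives DW at 93.40° from the x-axis; with |DW| = 10.3, W = (6.162, -26.93). ∠DWT = 41.2° gives WT at -45.40° from the x-axis; with |WT| = 23.7, T = (22.80, -43.80). ∠WTZ = 112.1° gives TZ at -113.3° from the x-axis; with |TZ| = 19.2, Z = (15.21, -61.44). Then |SZ| = |Z − S| = 63.29.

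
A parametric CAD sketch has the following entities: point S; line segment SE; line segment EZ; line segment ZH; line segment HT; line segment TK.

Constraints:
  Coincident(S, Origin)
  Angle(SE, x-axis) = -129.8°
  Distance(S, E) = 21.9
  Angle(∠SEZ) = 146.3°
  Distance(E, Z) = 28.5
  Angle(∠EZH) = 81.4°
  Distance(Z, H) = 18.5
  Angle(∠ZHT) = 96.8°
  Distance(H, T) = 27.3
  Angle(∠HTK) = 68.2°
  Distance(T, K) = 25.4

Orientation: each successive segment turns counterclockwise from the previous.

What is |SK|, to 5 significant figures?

32.309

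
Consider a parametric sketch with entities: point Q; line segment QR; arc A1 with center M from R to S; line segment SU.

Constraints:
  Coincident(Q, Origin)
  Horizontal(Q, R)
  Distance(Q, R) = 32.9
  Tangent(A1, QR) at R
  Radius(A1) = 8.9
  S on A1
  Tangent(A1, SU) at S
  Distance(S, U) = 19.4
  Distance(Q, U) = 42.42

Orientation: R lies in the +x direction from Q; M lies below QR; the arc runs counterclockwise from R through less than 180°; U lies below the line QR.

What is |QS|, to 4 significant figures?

26.93

Checks: |MS| = 8.900 ✓; ∠(MS, SU) = 90.00° ✓; |SU| = 19.40 ✓; |QU| = 42.42 ✓.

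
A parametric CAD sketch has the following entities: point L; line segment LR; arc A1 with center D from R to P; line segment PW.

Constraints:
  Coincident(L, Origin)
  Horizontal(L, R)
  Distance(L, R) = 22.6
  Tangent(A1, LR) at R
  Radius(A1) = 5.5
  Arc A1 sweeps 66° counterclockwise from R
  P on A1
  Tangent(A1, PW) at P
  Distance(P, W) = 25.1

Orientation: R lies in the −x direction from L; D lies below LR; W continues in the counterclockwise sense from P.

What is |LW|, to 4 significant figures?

46.02

L is at the origin; L and R share the same y with |LR| = 22.6 and R on the −x side, so R = (-22.60, 0.000). A1 meets LR tangentially, so DR is at right angles to LR, so D = R + (0, -5.5) = (-22.60, -5.500). On A1, R sits at bearing 90° from D; a 66° counterclockwise sweep puts P at bearing 156°, so P = D + 5.5·(cos 156°, sin 156°) = (-27.62, -3.263). Since A1 is tangent to PW there, DP ⟂ PW, so PW runs along (−sin 156°, cos 156°); with |PW| = 25.1, W = (-37.83, -26.19). Then |LW| = |W − L| = 46.02.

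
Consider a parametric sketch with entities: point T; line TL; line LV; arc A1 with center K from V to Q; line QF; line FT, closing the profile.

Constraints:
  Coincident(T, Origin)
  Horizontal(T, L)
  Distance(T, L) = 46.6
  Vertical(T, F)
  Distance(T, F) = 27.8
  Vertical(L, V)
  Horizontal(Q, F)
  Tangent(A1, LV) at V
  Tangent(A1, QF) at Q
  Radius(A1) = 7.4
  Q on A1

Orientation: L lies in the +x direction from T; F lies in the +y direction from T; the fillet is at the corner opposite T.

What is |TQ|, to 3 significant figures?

48.1

T is at the origin; T and L share the same y with |TL| = 46.6 and L on the +x side, so L = (46.6, 0.00). T and F share the same x with |TF| = 27.8 and F on the +y side, so F = (0.00, 27.8). The virtual corner opposite T is at (46.6, 27.8). The tangent condition forces KV to be normal to LV and A1 meets QF tangentially, so KQ is at right angles to QF, with radius 7.4, so the center K sits 7.4 in from both sides at K = (39.2, 20.4). That places the tangent points at V = (46.6, 20.4) on LV and Q = (39.2, 27.8) on QF. Then |TQ| = |Q − T| = 48.1.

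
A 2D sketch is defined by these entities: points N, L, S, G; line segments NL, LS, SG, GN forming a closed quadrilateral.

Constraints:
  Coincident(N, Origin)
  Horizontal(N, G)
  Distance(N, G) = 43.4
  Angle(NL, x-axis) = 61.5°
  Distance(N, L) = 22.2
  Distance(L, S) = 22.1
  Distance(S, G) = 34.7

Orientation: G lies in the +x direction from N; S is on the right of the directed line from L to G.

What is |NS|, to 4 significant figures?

9.145

N is at the origin; NG is horizontal with |NG| = 43.4 and G in +x, so G = (43.4, 0). NL runs at 61.5° with |NL| = 22.2, so L = (10.59, 19.51). S is determined by |LS| = 22.1 and |SG| = 34.7 together: it lies at the intersection of circle(L, 22.1) and circle(G, 34.7). With |LG| = 38.17, the foot of the radical line on LG is 9.710 from L and the perpendicular offset is √(22.1² − 9.710²) = 19.85. Taking the right-of-LG solution: S = (8.791, -2.517).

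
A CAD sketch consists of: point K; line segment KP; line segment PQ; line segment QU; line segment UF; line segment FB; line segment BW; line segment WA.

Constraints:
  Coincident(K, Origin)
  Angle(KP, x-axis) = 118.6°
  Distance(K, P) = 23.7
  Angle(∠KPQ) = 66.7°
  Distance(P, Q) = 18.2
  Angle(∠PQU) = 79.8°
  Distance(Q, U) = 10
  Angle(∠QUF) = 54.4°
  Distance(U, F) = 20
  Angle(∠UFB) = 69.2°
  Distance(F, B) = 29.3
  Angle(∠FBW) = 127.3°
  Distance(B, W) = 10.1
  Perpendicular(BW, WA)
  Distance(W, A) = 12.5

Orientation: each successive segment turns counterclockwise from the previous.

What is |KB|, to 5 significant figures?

42.854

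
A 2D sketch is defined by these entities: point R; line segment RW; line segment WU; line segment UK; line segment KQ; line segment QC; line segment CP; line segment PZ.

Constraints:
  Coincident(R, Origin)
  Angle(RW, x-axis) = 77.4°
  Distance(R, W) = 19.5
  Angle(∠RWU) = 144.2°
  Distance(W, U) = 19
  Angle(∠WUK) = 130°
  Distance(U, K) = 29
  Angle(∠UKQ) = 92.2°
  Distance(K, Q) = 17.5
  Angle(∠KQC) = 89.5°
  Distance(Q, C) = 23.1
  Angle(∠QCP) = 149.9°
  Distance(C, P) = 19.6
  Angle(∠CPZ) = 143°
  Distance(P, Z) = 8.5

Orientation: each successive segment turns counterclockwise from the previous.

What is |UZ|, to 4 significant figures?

14.24

R is at the origin; RW runs at 77.4° with length 19.5, so W = (4.254, 19.03). ∠RWU = 144.2° gives WU at 113.2° from the x-axis; with |WU| = 19.0, U = (-3.231, 36.49). ∠WUK = 130.0° gives UK at 163.2° from the x-axis; with |UK| = 29.0, K = (-30.99, 44.88). ∠UKQ = 92.2° gives KQ at -109.0° from the x-axis; with |KQ| = 17.5, Q = (-36.69, 28.33). ∠KQC = 89.5° gives QC at -18.50° from the x-axis; with |QC| = 23.1, C = (-14.78, 21.00). ∠QCP = 149.9° gives CP at 11.60° from the x-axis; with |CP| = 19.6, P = (4.415, 24.94). ∠CPZ = 143.0° gives PZ at 48.60° from the x-axis; with |PZ| = 8.5, Z = (10.04, 31.32). Then |UZ| = |Z − U| = 14.24.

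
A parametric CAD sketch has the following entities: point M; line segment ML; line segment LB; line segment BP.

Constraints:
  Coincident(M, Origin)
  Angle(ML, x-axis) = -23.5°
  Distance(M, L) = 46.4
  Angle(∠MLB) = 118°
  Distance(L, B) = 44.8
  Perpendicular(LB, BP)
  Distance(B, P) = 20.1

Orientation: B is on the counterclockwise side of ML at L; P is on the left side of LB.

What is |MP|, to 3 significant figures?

69.8

M is at the origin; ML runs at -23.5° with length 46.4, so L = 46.4·(cos -23.5°, sin -23.5°) = (42.6, -18.5). ∠MLB = 118.0°, so LB runs at -23.5° + (180° − 118.0°) = 38.5° from the x-axis; with |LB| = 44.8, B = L + 44.8·(cos 38.5°, sin 38.5°) = (77.6, 9.39). LB ⟂ BP; with |BP| = 20.1 on the left of LB, P = B + 20.1·(-0.623, 0.783) = (65.1, 25.1). Then |MP| = |P − M| = 69.8.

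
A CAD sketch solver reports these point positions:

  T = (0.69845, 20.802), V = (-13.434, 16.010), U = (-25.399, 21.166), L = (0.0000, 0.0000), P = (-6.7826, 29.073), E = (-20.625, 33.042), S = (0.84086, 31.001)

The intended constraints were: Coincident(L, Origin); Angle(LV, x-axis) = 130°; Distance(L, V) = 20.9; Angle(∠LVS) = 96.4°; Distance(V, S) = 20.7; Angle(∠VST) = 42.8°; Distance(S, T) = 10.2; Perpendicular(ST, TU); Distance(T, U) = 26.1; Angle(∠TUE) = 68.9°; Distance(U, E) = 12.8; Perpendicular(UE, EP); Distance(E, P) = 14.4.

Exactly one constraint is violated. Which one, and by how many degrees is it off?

Perpendicular(UE, EP) — off by 5.90°.

L = (0.00, 0.00) ✓; LV at 130.0° ✓; |LV| = 20.90 ✓; ∠LVS = 96.40° ✓; |VS| = 20.70 ✓; ∠VST = 42.80° ✓; |ST| = 10.20 ✓; ∠(ST, TU) = 90.00° ✓; |TU| = 26.10 ✓; ∠TUE = 68.90° ✓; |UE| = 12.80 ✓; ∠(UE, EP) = 84.10° ✗; |EP| = 14.40 ✓.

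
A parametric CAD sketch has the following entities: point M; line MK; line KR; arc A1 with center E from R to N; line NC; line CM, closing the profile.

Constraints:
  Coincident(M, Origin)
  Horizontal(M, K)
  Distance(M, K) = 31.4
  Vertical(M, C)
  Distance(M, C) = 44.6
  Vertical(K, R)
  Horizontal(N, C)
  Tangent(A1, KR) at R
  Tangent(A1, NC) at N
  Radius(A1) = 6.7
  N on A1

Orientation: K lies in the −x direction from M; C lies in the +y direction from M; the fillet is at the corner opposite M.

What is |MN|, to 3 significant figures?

51.0

The virtual corner opposite M is at (-31.4, 44.6). Since A1 is tangent to KR there, ER ⟂ KR and tangency of A1 to NC means the radius EN is perpendicular to NC, with radius 6.7, so the center E sits 6.7 in from both sides at E = (-24.7, 37.9). That places the tangent points at R = (-31.4, 37.9) on KR and N = (-24.7, 44.6) on NC. Then |MN| = |N − M| = 51.0.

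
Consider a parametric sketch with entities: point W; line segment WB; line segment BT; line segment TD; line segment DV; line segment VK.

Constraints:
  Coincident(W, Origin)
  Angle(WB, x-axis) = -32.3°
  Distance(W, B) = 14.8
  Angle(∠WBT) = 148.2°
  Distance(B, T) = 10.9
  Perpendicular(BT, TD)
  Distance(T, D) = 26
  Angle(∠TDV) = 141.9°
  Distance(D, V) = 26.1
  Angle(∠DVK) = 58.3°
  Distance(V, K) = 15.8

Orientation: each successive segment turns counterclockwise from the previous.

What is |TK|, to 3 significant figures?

38.3

∠TDV = 141.9° gives DV at 128° from the x-axis; with |DV| = 26.1, V = (7.71, 38.7). ∠DVK = 58.3° gives VK at -111° from the x-axis; with |VK| = 15.8, K = (2.13, 23.9). Then |TK| = |K − T| = 38.3.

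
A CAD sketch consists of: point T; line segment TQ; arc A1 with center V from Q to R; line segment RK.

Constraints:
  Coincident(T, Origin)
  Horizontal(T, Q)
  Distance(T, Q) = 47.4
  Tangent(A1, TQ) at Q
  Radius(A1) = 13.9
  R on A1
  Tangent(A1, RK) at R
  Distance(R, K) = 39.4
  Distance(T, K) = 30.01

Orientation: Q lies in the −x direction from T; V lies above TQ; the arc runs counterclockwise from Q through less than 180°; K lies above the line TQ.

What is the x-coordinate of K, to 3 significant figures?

-8.37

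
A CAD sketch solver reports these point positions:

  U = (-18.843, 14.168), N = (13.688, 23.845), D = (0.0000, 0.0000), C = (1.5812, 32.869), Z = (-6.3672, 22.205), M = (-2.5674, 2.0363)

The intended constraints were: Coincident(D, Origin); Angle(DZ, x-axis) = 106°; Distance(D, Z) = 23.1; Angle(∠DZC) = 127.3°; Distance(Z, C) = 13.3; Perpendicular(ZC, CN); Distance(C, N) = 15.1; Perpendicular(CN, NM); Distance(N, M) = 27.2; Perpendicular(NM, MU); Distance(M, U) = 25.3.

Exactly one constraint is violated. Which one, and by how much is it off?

Distance(M, U) = 25.3 — off by 5.00.

D = (0.00, 0.00) ✓; DZ at 106.0° ✓; |DZ| = 23.10 ✓; ∠DZC = 127.3° ✓; |ZC| = 13.30 ✓; ∠(ZC, CN) = 90.00° ✓; |CN| = 15.10 ✓; ∠(CN, NM) = 90.00° ✓; |NM| = 27.20 ✓; ∠(NM, MU) = 90.00° ✓; |MU| = 20.30 ✗.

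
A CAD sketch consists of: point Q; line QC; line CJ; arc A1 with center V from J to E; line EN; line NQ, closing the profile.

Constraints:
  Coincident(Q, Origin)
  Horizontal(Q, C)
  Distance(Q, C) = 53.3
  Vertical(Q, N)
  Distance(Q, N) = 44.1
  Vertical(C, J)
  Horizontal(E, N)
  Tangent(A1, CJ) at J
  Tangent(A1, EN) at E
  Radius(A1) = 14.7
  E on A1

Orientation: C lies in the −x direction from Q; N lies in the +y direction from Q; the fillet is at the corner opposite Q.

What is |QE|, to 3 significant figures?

58.6

Q is at the origin; QC is horizontal with |QC| = 53.3 and C on the −x side, so C = (-53.3, 0.00). Q and N share the same x with |QN| = 44.1 and N on the +y side, so N = (0.00, 44.1). The virtual corner opposite Q is at (-53.3, 44.1). A1 meets CJ tangentially, so VJ is at right angles to CJ and the tangent condition forces VE to be normal to EN, with radius 14.7, so the center V sits 14.7 in from both sides at V = (-38.6, 29.4). That places the tangent points at J = (-53.3, 29.4) on CJ and E = (-38.6, 44.1) on EN. Then |QE| = |E − Q| = 58.6.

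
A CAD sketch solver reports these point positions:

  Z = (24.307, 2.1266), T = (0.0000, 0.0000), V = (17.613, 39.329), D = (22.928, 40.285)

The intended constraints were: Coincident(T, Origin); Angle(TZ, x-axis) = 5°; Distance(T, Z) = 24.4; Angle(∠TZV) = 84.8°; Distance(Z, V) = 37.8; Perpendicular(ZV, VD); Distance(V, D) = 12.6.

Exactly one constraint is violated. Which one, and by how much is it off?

Distance(V, D) = 12.6 — off by 7.20.

T = (0.00, 0.00) ✓; TZ at 5.000° ✓; |TZ| = 24.40 ✓; ∠TZV = 84.80° ✓; |ZV| = 37.80 ✓; ∠(ZV, VD) = 90.00° ✓; |VD| = 5.400 ✗.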